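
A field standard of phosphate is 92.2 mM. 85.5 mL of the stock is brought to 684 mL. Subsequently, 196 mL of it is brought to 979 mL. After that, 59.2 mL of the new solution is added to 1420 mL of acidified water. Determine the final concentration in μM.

92.3 μM

Overall dilution factor = 8 × 4.995 × 24.99 = 998.
92.2 mM / 998 = 0.0923 mM = 92.3 μM.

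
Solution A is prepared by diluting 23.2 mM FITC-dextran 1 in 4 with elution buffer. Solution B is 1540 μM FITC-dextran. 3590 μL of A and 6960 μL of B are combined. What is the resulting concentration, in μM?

2990 μM

C_A = 23.2 mM / 4 = 5.80 mM.
C_B = 1540 μM = 1.54 mM.
C_mix = (C_A·V_A + C_B·V_B)/(V_A + V_B) = (5.80×3590 + 1.54×6960) / 10550 = 2.99 mM = 2990 μM.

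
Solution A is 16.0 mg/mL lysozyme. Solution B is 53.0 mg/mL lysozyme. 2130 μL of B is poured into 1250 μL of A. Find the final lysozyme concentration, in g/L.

C_mix = (C_A·V_A + C_B·V_B)/(V_A + V_B) = (16.0×1250 + 53.0×2130) / 3380 = 39.3 mg/mL = 39.3 g/L.

39.3 g/L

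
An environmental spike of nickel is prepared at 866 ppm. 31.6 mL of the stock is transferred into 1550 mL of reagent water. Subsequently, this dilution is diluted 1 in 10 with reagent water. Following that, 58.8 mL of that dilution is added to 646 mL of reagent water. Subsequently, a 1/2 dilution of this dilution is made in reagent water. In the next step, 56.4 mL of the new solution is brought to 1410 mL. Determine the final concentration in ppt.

2890 ppt

Overall dilution factor = 50.05 × 10 × 11.99 × 2 × 25 = 3.00 × 10⁵.
866 ppm / 3.00 × 10⁵ = 2.89 × 10⁻³ ppm = 2890 ppt.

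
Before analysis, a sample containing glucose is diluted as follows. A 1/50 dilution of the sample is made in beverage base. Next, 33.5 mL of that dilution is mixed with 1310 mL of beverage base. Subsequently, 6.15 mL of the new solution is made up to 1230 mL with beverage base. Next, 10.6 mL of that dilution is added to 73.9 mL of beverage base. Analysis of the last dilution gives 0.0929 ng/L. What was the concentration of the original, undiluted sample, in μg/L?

Overall dilution factor = 50 × 40.10 × 200 × 7.972 = 3.20 × 10⁶.
Original = 0.0929 ng/L × 3.20 × 10⁶ = 2.97 × 10⁵ ng/L = 297 μg/L.

297 μg/L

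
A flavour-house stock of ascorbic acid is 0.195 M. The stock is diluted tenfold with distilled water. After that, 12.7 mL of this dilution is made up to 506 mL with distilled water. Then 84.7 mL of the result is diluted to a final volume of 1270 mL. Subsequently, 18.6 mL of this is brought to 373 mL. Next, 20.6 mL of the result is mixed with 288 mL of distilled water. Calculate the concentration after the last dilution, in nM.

109 nM

Overall dilution factor = 10 × 39.84 × 14.99 × 20.05 × 14.98 = 1.79 × 10⁶.
0.195 M / 1.79 × 10⁶ = 1.09 × 10⁻⁷ M = 109 nM.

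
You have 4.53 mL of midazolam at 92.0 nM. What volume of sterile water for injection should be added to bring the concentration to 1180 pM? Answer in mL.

1180 pM = 1.18 nM.
V₂ = C₁V₁/C₂ = 92.0 × 4.53 / 1.18 = 353 mL.
Diluent to add = V₂ − V₁ = 353 − 4.53 = 349 mL.

349 mL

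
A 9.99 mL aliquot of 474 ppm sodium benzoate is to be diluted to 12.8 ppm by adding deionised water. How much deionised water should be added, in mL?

360 mL

V₂ = C₁V₁/C₂ = 474 × 9.99 / 12.8 = 370 mL.
Diluent to add = V₂ − V₁ = 370 − 9.99 = 360 mL.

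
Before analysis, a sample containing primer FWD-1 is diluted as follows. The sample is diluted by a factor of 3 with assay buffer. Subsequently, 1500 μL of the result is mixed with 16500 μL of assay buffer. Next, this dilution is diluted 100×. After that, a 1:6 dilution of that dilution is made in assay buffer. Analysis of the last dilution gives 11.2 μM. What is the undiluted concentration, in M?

0.242 M

Overall dilution factor = 3 × 12 × 100 × 6 = 2.16 × 10⁴.
Original = 11.2 μM × 2.16 × 10⁴ = 2.42 × 10⁵ μM = 0.242 M.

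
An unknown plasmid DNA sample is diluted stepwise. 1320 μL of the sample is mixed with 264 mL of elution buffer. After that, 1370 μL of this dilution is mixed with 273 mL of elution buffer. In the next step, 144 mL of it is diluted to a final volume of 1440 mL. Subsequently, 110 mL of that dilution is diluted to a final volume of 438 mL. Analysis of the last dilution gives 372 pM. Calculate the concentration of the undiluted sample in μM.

596 μM

Overall dilution factor = 201 × 200.3 × 10 × 3.982 = 1.60 × 10⁶.
Original = 372 pM × 1.60 × 10⁶ = 5.96 × 10⁸ pM = 596 μM.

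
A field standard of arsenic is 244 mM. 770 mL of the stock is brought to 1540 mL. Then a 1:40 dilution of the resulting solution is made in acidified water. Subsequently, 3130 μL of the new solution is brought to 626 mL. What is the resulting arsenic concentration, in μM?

Overall dilution factor = 2 × 40 × 200 = 1.60 × 10⁴.
244 mM / 1.60 × 10⁴ = 0.0152 mM = 15.2 μM.

15.2 μM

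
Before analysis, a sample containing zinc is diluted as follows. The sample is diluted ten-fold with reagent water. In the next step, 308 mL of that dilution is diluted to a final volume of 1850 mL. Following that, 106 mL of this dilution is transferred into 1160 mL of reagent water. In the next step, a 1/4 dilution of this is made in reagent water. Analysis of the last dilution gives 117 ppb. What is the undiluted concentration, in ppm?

336 ppm

Overall dilution factor = 10 × 6.006 × 11.94 × 4 = 2870.
Original = 117 ppb × 2870 = 3.36 × 10⁵ ppb = 336 ppm.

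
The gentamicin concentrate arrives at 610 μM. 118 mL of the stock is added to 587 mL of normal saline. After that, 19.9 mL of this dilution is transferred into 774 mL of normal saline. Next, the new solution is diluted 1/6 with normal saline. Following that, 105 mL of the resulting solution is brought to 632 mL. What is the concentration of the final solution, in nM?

Overall dilution factor = 5.975 × 39.89 × 6 × 6.019 = 8608.
610 μM / 8608 = 0.0709 μM = 70.9 nM.

70.9 nM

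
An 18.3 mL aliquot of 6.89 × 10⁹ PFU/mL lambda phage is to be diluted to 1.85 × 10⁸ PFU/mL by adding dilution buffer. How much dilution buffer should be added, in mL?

V₂ = C₁V₁/C₂ = 6.89 × 10⁹ × 18.3 / 1.85 × 10⁸ = 682 mL.
Diluent to add = V₂ − V₁ = 682 − 18.3 = 663 mL.

663 mL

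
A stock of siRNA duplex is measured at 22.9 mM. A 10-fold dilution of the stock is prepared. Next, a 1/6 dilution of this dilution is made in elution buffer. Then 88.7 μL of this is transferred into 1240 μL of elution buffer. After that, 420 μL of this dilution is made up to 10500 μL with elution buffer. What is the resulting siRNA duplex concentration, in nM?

1020 nM

Overall dilution factor = 10 × 6 × 14.98 × 25 = 2.25 × 10⁴.
22.9 mM / 2.25 × 10⁴ = 1.02 × 10⁻³ mM = 1020 nM.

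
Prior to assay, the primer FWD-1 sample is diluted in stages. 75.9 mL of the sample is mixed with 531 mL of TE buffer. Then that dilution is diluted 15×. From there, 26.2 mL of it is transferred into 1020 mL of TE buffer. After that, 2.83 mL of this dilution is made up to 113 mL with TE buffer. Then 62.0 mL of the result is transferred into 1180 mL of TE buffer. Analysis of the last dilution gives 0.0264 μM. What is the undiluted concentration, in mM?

Overall dilution factor = 7.996 × 15 × 39.93 × 39.93 × 20.03 = 3.83 × 10⁶.
Original = 0.0264 μM × 3.83 × 10⁶ = 1.01 × 10⁵ μM = 101 mM.

101 mM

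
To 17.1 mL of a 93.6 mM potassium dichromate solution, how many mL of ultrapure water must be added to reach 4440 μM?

343 mL

4440 μM = 4.44 mM.
V₂ = C₁V₁/C₂ = 93.6 × 17.1 / 4.44 = 360 mL.
Diluent to add = V₂ − V₁ = 360 − 17.1 = 343 mL.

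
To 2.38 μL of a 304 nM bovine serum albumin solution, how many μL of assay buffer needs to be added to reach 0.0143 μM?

48.2 μL

0.0143 μM = 14.3 nM.
V₂ = C₁V₁/C₂ = 304 × 2.38 / 14.3 = 50.6 μL.
Diluent to add = V₂ − V₁ = 50.6 − 2.38 = 48.2 μL.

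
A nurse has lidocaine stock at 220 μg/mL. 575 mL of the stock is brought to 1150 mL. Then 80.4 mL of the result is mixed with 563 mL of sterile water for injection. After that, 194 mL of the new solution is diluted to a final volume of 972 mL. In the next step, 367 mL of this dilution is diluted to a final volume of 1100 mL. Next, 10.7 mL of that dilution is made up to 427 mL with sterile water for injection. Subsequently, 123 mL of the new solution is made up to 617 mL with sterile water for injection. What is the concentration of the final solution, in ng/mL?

Overall dilution factor = 2 × 8.002 × 5.010 × 2.997 × 39.91 × 5.016 = 4.81 × 10⁴.
220 μg/mL / 4.81 × 10⁴ = 4.57 × 10⁻³ μg/mL = 4.57 ng/mL.

4.57 ng/mL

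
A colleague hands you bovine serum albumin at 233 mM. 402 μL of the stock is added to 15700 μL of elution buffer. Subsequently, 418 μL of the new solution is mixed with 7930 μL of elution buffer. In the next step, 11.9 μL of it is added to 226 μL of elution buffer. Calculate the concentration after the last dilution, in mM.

Overall dilution factor = 40.05 × 19.97 × 19.99 = 1.60 × 10⁴.
233 mM / 1.60 × 10⁴ = 0.0146 mM.

0.0146 mM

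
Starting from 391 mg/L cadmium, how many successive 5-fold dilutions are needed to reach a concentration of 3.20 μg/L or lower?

Need 5ⁿ ≥ 1.22 × 10⁵, so n ≥ log(1.22 × 10⁵)/log(5) = 7.28.
Minimum whole steps: n = 8.

8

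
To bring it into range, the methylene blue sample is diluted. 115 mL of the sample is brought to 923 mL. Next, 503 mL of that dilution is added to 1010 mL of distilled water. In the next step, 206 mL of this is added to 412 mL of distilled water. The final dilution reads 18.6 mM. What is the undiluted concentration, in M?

1.35 M

Overall dilution factor = 8.026 × 3.008 × 3 = 72.4.
Original = 18.6 mM × 72.4 = 1347 mM = 1.35 M.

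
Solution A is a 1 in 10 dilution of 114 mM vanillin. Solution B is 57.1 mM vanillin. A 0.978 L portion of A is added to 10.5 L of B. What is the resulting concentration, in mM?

53.2 mM

C_A = 114 mM / 10 = 11.4 mM.
C_mix = (C_A·V_A + C_B·V_B)/(V_A + V_B) = (11.4×0.978 + 57.1×10.5) / 11.48 = 53.2 mM.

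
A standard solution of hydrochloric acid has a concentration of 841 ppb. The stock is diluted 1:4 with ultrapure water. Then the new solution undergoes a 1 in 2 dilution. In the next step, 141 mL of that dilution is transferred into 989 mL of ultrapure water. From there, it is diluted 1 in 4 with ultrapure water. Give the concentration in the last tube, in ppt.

Overall dilution factor = 4 × 2 × 8.014 × 4 = 256.
841 ppb / 256 = 3.28 ppb = 3280 ppt.

3280 ppt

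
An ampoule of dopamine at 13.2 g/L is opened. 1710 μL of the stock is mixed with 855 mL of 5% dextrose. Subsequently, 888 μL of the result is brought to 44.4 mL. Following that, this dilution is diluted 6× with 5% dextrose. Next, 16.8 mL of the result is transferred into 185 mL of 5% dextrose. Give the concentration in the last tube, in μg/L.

7.31 μg/L

Overall dilution factor = 501 × 50 × 6 × 12.01 = 1.81 × 10⁶.
13.2 g/L / 1.81 × 10⁶ = 7.31 × 10⁻⁶ g/L = 7.31 μg/L.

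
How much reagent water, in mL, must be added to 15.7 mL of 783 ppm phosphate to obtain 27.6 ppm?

V₂ = C₁V₁/C₂ = 783 × 15.7 / 27.6 = 445 mL.
Diluent to add = V₂ − V₁ = 445 − 15.7 = 430 mL.

430 mL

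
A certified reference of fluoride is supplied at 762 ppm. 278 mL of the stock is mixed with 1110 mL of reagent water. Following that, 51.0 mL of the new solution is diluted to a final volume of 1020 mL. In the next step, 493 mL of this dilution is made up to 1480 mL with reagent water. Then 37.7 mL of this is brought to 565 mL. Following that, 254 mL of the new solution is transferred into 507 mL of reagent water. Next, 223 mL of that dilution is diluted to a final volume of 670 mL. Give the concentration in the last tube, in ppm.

0.0188 ppm

Overall dilution factor = 4.993 × 20 × 3.002 × 14.99 × 2.996 × 3.004 = 4.04 × 10⁴.
762 ppm / 4.04 × 10⁴ = 0.0188 ppm.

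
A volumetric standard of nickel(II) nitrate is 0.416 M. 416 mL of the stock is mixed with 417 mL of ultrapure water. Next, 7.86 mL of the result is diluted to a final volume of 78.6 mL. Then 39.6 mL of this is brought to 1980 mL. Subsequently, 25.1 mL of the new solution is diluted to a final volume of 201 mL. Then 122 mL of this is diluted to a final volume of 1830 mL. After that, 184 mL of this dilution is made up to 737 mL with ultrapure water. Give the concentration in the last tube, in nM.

Overall dilution factor = 2.002 × 10 × 50 × 8.008 × 15 × 4.005 = 4.82 × 10⁵.
0.416 M / 4.82 × 10⁵ = 8.64 × 10⁻⁷ M = 864 nM.

864 nM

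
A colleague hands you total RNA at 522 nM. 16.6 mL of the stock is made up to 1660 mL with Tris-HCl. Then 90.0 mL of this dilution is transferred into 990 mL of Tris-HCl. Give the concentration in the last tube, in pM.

Overall dilution factor = 100 × 12 = 1200.
522 nM / 1200 = 0.435 nM = 435 pM.

435 pM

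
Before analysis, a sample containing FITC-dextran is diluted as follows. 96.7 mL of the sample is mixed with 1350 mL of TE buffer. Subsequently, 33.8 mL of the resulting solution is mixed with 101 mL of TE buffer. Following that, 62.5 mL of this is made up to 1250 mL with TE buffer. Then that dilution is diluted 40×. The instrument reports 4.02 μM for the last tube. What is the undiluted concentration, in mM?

Overall dilution factor = 14.96 × 3.988 × 20 × 40 = 4.77 × 10⁴.
Original = 4.02 μM × 4.77 × 10⁴ = 1.92 × 10⁵ μM = 192 mM.

192 mM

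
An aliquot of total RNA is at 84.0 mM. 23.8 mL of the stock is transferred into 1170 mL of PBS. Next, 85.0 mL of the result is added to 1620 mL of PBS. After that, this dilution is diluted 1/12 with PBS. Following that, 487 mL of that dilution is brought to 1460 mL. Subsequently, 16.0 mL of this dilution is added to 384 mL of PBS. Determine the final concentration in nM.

92.8 nM

Overall dilution factor = 50.16 × 20.06 × 12 × 2.998 × 25 = 9.05 × 10⁵.
84.0 mM / 9.05 × 10⁵ = 9.28 × 10⁻⁵ mM = 92.8 nM.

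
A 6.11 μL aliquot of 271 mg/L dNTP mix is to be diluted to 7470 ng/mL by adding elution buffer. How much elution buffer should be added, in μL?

7470 ng/mL = 7.47 mg/L.
V₂ = C₁V₁/C₂ = 271 × 6.11 / 7.47 = 222 μL.
Diluent to add = V₂ − V₁ = 222 − 6.11 = 216 μL.

216 μL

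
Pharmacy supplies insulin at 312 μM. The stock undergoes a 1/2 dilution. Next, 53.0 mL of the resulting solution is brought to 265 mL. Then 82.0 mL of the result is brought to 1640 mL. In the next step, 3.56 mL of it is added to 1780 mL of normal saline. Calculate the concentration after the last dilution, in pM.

3110 pM

Overall dilution factor = 2 × 5 × 20 × 501 = 1.00 × 10⁵.
312 μM / 1.00 × 10⁵ = 3.11 × 10⁻³ μM = 3110 pM.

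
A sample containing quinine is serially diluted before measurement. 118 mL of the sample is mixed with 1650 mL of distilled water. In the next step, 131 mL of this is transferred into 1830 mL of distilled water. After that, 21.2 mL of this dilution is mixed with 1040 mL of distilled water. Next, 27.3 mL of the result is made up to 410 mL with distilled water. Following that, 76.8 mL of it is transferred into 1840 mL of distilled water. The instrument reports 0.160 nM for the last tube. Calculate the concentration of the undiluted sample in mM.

0.673 mM

Overall dilution factor = 14.98 × 14.97 × 50.06 × 15.02 × 24.96 = 4.21 × 10⁶.
Original = 0.160 nM × 4.21 × 10⁶ = 6.73 × 10⁵ nM = 0.673 mM.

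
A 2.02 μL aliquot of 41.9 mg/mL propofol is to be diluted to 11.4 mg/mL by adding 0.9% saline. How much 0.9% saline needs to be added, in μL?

5.40 μL

V₂ = C₁V₁/C₂ = 41.9 × 2.02 / 11.4 = 7.42 μL.
Diluent to add = V₂ − V₁ = 7.42 − 2.02 = 5.40 μL.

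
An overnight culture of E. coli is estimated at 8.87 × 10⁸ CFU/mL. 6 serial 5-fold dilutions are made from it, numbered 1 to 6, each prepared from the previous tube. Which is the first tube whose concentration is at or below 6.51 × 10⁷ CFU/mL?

Tube n has concentration 8.87 × 10⁸ CFU/mL / 5ⁿ.
Need 5ⁿ ≥ 8.87 × 10⁸ CFU/mL / 6.51 × 10⁷ CFU/mL = 13.6, so n ≥ 1.62.
First such tube: n = 2.

tube 2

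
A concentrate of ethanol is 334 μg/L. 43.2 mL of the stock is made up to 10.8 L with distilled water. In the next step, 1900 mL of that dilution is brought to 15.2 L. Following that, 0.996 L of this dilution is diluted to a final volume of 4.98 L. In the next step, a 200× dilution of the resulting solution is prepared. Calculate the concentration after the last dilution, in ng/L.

Overall dilution factor = 250 × 8 × 5 × 200 = 2.00 × 10⁶.
334 μg/L / 2.00 × 10⁶ = 1.67 × 10⁻⁴ μg/L = 0.167 ng/L.

0.167 ng/L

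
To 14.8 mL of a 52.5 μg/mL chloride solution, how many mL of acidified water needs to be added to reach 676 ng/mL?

676 ng/mL = 0.676 μg/mL.
V₂ = C₁V₁/C₂ = 52.5 × 14.8 / 0.676 = 1149 mL.
Diluent to add = V₂ − V₁ = 1149 − 14.8 = 1130 mL.

1130 mL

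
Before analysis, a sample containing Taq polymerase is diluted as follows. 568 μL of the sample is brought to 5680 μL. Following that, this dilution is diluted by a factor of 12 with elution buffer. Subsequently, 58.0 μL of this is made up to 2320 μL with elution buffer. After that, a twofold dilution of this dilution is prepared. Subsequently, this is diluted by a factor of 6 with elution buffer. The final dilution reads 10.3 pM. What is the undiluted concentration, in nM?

Overall dilution factor = 10 × 12 × 40 × 2 × 6 = 5.76 × 10⁴.
Original = 10.3 pM × 5.76 × 10⁴ = 5.93 × 10⁵ pM = 593 nM.

593 nM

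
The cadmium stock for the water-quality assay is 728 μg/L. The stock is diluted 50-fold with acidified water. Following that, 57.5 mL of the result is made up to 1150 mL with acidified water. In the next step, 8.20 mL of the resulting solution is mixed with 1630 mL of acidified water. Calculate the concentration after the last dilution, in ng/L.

Overall dilution factor = 50 × 20 × 199.8 = 2.00 × 10⁵.
728 μg/L / 2.00 × 10⁵ = 3.64 × 10⁻³ μg/L = 3.64 ng/L.

3.64 ng/L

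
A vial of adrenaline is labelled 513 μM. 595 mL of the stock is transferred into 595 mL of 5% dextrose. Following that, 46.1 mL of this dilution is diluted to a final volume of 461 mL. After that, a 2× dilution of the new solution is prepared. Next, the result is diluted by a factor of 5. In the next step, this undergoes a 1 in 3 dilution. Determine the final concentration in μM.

Overall dilution factor = 2 × 10 × 2 × 5 × 3 = 600.
513 μM / 600 = 0.855 μM.

0.855 μM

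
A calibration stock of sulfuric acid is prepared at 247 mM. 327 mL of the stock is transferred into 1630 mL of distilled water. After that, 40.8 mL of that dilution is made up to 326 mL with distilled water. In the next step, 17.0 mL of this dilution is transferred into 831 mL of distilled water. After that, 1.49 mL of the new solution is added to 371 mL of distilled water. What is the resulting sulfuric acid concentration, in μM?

0.414 μM

Overall dilution factor = 5.985 × 7.990 × 49.88 × 250.0 = 5.96 × 10⁵.
247 mM / 5.96 × 10⁵ = 4.14 × 10⁻⁴ mM = 0.414 μM.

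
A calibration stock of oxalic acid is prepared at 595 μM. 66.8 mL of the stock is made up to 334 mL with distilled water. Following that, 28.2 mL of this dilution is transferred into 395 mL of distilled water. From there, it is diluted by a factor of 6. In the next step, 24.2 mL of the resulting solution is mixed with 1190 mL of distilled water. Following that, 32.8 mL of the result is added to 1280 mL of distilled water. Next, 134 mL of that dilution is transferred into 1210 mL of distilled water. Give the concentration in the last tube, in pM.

65.6 pM

Overall dilution factor = 5 × 15.01 × 6 × 50.17 × 40.02 × 10.03 = 9.07 × 10⁶.
595 μM / 9.07 × 10⁶ = 6.56 × 10⁻⁵ μM = 65.6 pM.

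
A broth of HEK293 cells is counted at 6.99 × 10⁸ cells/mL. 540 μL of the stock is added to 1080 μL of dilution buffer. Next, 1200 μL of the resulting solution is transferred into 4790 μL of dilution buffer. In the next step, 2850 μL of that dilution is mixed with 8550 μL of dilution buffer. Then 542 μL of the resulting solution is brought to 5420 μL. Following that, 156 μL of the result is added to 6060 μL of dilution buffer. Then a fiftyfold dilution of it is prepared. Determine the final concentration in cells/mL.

Overall dilution factor = 3 × 4.992 × 4 × 10 × 39.85 × 50 = 1.19 × 10⁶.
6.99 × 10⁸ cells/mL / 1.19 × 10⁶ = 586 cells/mL.

586 cells/mL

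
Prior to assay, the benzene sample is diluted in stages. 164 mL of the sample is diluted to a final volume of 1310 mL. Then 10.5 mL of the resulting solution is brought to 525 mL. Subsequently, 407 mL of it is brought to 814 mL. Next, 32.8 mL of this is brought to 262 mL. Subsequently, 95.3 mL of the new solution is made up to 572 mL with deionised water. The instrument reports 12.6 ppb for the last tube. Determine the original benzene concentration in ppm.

483 ppm

Overall dilution factor = 7.988 × 50 × 2 × 7.988 × 6.002 = 3.83 × 10⁴.
Original = 12.6 ppb × 3.83 × 10⁴ = 4.83 × 10⁵ ppb = 483 ppm.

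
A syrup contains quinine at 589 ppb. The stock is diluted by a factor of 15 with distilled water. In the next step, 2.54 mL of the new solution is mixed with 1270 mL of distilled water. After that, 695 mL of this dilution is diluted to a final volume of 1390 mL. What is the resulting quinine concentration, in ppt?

Overall dilution factor = 15 × 501 × 2 = 1.50 × 10⁴.
589 ppb / 1.50 × 10⁴ = 0.0392 ppb = 39.2 ppt.

39.2 ppt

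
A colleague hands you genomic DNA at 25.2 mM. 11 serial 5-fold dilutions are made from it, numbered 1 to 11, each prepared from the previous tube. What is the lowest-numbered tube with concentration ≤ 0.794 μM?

Tube n has concentration 25.2 mM / 5ⁿ.
Need 5ⁿ ≥ 25.2 mM / 0.794 μM = 3.17 × 10⁴, so n ≥ 6.44.
First such tube: n = 7.

tube 7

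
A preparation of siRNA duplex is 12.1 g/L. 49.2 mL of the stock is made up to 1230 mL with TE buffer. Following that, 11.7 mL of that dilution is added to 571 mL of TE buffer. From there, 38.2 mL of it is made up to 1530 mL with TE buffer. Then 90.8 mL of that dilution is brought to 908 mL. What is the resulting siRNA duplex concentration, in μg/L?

24.3 μg/L

Overall dilution factor = 25 × 49.80 × 40.05 × 10 = 4.99 × 10⁵.
12.1 g/L / 4.99 × 10⁵ = 2.43 × 10⁻⁵ g/L = 24.3 μg/L.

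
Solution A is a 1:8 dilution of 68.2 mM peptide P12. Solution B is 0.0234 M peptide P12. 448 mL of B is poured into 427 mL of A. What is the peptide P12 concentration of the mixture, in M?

0.0161 M

C_A = 68.2 mM / 8 = 8.53 mM.
C_B = 0.0234 M = 23.4 mM.
C_mix = (C_A·V_A + C_B·V_B)/(V_A + V_B) = (8.53×427 + 23.4×448) / 875.0 = 16.1 mM = 0.0161 M.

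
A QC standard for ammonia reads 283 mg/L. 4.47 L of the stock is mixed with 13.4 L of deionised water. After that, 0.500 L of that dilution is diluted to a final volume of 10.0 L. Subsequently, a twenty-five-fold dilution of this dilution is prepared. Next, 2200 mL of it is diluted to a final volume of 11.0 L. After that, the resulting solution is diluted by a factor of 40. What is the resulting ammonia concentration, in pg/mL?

Overall dilution factor = 3.998 × 20 × 25 × 5 × 40 = 4.00 × 10⁵.
283 mg/L / 4.00 × 10⁵ = 7.08 × 10⁻⁴ mg/L = 708 pg/mL.

708 pg/mL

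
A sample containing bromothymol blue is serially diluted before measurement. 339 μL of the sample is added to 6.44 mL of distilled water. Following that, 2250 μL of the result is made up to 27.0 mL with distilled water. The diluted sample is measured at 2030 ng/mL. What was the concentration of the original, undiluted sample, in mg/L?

Overall dilution factor = 20.00 × 12 = 240.
Original = 2030 ng/mL × 240 = 4.87 × 10⁵ ng/mL = 487 mg/L.

487 mg/L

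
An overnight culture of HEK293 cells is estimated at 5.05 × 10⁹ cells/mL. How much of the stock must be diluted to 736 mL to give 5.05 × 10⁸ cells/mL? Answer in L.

0.0736 L

V₁ = C₂V₂/C₁ = 5.05 × 10⁸ × 736 / 5.05 × 10⁹ = 73.6 mL = 0.0736 L.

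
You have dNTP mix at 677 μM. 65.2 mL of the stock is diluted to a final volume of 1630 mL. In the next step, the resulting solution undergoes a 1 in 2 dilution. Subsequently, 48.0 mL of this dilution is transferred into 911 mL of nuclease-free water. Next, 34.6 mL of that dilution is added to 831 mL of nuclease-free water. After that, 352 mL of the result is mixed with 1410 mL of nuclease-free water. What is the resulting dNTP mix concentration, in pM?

5410 pM

Overall dilution factor = 25 × 2 × 19.98 × 25.02 × 5.006 = 1.25 × 10⁵.
677 μM / 1.25 × 10⁵ = 5.41 × 10⁻³ μM = 5410 pM.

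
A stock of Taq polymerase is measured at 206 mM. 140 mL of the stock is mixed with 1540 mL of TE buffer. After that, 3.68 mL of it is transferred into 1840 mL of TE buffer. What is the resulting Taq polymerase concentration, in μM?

34.3 μM

Overall dilution factor = 12 × 501 = 6012.
206 mM / 6012 = 0.0343 mM = 34.3 μM.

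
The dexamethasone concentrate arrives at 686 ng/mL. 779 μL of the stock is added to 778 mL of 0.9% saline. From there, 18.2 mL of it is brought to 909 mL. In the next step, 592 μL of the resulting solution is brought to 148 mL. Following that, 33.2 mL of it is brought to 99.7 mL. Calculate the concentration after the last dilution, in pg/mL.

Overall dilution factor = 999.7 × 49.95 × 250 × 3.003 = 3.75 × 10⁷.
686 ng/mL / 3.75 × 10⁷ = 1.83 × 10⁻⁵ ng/mL = 0.0183 pg/mL.

0.0183 pg/mL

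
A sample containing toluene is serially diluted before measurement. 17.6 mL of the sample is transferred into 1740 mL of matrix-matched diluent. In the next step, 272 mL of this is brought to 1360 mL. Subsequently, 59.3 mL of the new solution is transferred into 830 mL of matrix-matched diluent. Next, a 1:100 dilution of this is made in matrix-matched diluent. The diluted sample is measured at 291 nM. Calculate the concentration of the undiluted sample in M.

Overall dilution factor = 99.86 × 5 × 15.00 × 100 = 7.49 × 10⁵.
Original = 291 nM × 7.49 × 10⁵ = 2.18 × 10⁸ nM = 0.218 M.

0.218 M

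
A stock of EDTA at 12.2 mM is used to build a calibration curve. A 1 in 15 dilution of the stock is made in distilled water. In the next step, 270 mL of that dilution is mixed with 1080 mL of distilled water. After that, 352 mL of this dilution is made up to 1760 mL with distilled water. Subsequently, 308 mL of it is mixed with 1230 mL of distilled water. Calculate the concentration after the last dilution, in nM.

6520 nM

Overall dilution factor = 15 × 5 × 5 × 4.994 = 1873.
12.2 mM / 1873 = 6.52 × 10⁻³ mM = 6520 nM.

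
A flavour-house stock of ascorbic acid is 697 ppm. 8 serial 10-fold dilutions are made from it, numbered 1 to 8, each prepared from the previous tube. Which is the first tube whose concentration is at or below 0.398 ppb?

Tube n has concentration 697 ppm / 10ⁿ.
Need 10ⁿ ≥ 697 ppm / 0.398 ppb = 1.75 × 10⁶, so n ≥ 6.24.
First such tube: n = 7.

tube 7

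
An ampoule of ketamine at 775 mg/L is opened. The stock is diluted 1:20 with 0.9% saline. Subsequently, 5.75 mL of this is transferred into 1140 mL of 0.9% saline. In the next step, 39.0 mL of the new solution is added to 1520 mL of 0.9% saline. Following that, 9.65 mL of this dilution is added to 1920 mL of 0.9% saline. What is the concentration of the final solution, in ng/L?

24.3 ng/L

Overall dilution factor = 20 × 199.3 × 39.97 × 200.0 = 3.19 × 10⁷.
775 mg/L / 3.19 × 10⁷ = 2.43 × 10⁻⁵ mg/L = 24.3 ng/L.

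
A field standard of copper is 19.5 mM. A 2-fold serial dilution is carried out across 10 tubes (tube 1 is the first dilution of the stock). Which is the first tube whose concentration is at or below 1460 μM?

Tube n has concentration 19.5 mM / 2ⁿ.
Need 2ⁿ ≥ 19.5 mM / 1460 μM = 13.4, so n ≥ 3.74.
First such tube: n = 4.

tube 4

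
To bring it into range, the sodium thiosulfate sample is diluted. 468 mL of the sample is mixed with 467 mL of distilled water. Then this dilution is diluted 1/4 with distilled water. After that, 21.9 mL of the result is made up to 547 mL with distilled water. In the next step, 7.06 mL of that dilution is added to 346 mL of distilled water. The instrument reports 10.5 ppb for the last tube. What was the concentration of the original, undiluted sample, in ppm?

105 ppm

Overall dilution factor = 1.998 × 4 × 24.98 × 50.01 = 9982.
Original = 10.5 ppb × 9982 = 1.05 × 10⁵ ppb = 105 ppm.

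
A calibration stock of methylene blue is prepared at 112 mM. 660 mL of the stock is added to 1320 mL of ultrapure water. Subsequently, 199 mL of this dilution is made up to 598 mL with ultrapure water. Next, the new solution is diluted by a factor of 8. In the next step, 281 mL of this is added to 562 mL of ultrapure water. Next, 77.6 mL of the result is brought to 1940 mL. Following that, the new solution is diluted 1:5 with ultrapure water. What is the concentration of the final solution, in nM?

4140 nM

Overall dilution factor = 3 × 3.005 × 8 × 3 × 25 × 5 = 2.70 × 10⁴.
112 mM / 2.70 × 10⁴ = 4.14 × 10⁻³ mM = 4140 nM.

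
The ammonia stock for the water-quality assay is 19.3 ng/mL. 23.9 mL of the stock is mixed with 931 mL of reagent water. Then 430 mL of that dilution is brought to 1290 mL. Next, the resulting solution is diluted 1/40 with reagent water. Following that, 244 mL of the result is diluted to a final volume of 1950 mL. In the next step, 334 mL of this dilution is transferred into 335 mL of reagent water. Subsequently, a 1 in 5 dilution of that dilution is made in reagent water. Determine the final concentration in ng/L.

Overall dilution factor = 39.95 × 3 × 40 × 7.992 × 2.003 × 5 = 3.84 × 10⁵.
19.3 ng/mL / 3.84 × 10⁵ = 5.03 × 10⁻⁵ ng/mL = 0.0503 ng/L.

0.0503 ng/L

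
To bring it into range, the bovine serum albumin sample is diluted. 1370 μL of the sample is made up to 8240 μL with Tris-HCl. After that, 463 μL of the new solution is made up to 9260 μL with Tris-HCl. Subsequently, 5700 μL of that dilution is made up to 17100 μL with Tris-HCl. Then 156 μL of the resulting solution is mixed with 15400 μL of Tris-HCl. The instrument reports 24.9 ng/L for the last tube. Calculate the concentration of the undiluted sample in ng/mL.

896 ng/mL

Overall dilution factor = 6.015 × 20 × 3 × 99.72 = 3.60 × 10⁴.
Original = 24.9 ng/L × 3.60 × 10⁴ = 8.96 × 10⁵ ng/L = 896 ng/mL.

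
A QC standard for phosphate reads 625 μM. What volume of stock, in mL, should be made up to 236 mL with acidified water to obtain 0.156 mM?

58.9 mL

0.156 mM = 156 μM.
V₁ = C₂V₂/C₁ = 156 × 236 / 625 = 58.9 mL.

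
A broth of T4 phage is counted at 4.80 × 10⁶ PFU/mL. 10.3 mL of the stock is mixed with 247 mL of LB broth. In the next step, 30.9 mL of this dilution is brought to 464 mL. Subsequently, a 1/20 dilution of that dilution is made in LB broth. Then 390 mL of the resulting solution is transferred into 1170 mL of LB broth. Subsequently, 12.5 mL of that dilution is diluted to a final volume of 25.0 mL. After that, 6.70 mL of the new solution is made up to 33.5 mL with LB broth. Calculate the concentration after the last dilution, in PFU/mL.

16.0 PFU/mL

Overall dilution factor = 24.98 × 15.02 × 20 × 4 × 2 × 5 = 3.00 × 10⁵.
4.80 × 10⁶ PFU/mL / 3.00 × 10⁵ = 16.0 PFU/mL.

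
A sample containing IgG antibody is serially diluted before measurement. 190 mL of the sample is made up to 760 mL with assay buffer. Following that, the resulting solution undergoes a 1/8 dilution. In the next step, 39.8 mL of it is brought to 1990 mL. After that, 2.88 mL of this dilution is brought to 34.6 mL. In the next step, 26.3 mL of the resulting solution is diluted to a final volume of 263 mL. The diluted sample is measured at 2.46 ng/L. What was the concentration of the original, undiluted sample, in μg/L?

Overall dilution factor = 4 × 8 × 50 × 12.01 × 10 = 1.92 × 10⁵.
Original = 2.46 ng/L × 1.92 × 10⁵ = 4.73 × 10⁵ ng/L = 473 μg/L.

473 μg/L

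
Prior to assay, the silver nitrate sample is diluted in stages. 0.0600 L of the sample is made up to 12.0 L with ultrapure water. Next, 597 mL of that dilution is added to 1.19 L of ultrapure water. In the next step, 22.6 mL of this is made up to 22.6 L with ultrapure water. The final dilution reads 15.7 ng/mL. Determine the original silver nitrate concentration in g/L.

9.40 g/L

Overall dilution factor = 200 × 2.993 × 1000 = 5.99 × 10⁵.
Original = 15.7 ng/mL × 5.99 × 10⁵ = 9.40 × 10⁶ ng/mL = 9.40 g/L.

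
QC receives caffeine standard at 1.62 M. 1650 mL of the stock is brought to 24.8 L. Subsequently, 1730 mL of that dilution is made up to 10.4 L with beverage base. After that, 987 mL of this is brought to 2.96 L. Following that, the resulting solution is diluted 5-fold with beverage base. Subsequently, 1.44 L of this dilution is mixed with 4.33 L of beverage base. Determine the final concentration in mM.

Overall dilution factor = 15.03 × 6.012 × 2.999 × 5 × 4.007 = 5429.
1.62 M / 5429 = 2.98 × 10⁻⁴ M = 0.298 mM.

0.298 mM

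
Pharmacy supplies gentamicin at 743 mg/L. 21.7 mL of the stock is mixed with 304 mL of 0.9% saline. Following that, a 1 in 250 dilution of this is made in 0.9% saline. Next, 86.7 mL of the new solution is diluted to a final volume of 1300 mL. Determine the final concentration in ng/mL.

13.2 ng/mL

Overall dilution factor = 15.01 × 250 × 14.99 = 5.63 × 10⁴.
743 mg/L / 5.63 × 10⁴ = 0.0132 mg/L = 13.2 ng/mL.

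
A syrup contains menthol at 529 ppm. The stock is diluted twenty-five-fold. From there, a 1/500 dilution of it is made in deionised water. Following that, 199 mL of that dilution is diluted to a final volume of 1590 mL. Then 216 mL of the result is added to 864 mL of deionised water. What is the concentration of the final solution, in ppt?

1060 ppt

Overall dilution factor = 25 × 500 × 7.990 × 5 = 4.99 × 10⁵.
529 ppm / 4.99 × 10⁵ = 1.06 × 10⁻³ ppm = 1060 ppt.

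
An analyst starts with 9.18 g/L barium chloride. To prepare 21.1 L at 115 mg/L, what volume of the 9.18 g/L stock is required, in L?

0.264 L

115 mg/L = 0.115 g/L.
V₁ = C₂V₂/C₁ = 0.115 × 21.1 / 9.18 = 0.264 L.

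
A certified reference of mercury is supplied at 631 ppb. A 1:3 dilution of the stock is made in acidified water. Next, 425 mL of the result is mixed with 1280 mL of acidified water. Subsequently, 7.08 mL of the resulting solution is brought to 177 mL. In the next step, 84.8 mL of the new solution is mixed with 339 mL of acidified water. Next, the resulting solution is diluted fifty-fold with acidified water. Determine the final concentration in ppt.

8.39 ppt

Overall dilution factor = 3 × 4.012 × 25 × 4.998 × 50 = 7.52 × 10⁴.
631 ppb / 7.52 × 10⁴ = 8.39 × 10⁻³ ppb = 8.39 ppt.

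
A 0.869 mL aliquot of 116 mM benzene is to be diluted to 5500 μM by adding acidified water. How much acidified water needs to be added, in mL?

17.5 mL

5500 μM = 5.50 mM.
V₂ = C₁V₁/C₂ = 116 × 0.869 / 5.50 = 18.3 mL.
Diluent to add = V₂ − V₁ = 18.3 − 0.869 = 17.5 mL.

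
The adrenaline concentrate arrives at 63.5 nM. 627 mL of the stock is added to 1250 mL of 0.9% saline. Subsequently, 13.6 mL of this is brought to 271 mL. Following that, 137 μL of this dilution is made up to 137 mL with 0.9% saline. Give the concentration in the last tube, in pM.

1.06 pM

Overall dilution factor = 2.994 × 19.93 × 1000 = 5.97 × 10⁴.
63.5 nM / 5.97 × 10⁴ = 1.06 × 10⁻³ nM = 1.06 pM.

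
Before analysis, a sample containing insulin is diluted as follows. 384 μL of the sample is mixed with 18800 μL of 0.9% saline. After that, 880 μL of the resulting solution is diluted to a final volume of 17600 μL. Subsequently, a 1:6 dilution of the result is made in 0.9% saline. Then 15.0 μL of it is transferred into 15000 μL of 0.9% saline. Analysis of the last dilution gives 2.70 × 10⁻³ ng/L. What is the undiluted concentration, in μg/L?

Overall dilution factor = 49.96 × 20 × 6 × 1001 = 6.00 × 10⁶.
Original = 2.70 × 10⁻³ ng/L × 6.00 × 10⁶ = 1.62 × 10⁴ ng/L = 16.2 μg/L.

16.2 μg/L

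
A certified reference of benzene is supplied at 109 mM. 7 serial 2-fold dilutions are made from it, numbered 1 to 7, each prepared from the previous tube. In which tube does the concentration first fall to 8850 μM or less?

tube 4

Tube n has concentration 109 mM / 2ⁿ.
Need 2ⁿ ≥ 109 mM / 8850 μM = 12.3, so n ≥ 3.62.
First such tube: n = 4.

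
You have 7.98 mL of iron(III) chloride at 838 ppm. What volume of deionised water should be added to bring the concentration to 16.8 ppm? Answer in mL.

V₂ = C₁V₁/C₂ = 838 × 7.98 / 16.8 = 398 mL.
Diluent to add = V₂ − V₁ = 398 − 7.98 = 390 mL.

390 mL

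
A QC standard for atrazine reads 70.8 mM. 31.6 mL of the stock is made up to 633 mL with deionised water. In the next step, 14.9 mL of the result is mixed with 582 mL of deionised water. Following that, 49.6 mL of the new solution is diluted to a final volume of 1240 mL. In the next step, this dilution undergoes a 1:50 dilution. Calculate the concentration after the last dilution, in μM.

Overall dilution factor = 20.03 × 40.06 × 25 × 50 = 1.00 × 10⁶.
70.8 mM / 1.00 × 10⁶ = 7.06 × 10⁻⁵ mM = 0.0706 μM.

0.0706 μM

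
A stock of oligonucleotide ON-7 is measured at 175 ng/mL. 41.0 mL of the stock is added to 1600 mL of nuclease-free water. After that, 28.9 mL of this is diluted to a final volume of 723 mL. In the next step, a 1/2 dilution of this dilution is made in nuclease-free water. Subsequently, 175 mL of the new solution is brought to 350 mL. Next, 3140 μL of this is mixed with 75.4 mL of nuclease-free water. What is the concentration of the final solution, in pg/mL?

Overall dilution factor = 40.02 × 25.02 × 2 × 2 × 25.01 = 1.00 × 10⁵.
175 ng/mL / 1.00 × 10⁵ = 1.75 × 10⁻³ ng/mL = 1.75 pg/mL.

1.75 pg/mL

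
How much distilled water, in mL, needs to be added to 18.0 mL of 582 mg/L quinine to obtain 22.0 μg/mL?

22.0 μg/mL = 22.0 mg/L.
V₂ = C₁V₁/C₂ = 582 × 18.0 / 22.0 = 476 mL.
Diluent to add = V₂ − V₁ = 476 − 18.0 = 458 mL.

458 mL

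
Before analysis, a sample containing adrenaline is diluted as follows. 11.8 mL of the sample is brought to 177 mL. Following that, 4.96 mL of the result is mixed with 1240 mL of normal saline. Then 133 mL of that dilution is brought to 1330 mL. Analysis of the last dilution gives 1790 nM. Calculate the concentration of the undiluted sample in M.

0.0674 M

Overall dilution factor = 15 × 251 × 10 = 3.76 × 10⁴.
Original = 1790 nM × 3.76 × 10⁴ = 6.74 × 10⁷ nM = 0.0674 M.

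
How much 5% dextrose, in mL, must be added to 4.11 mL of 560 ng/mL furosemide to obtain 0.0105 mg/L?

215 mL

0.0105 mg/L = 10.5 ng/mL.
V₂ = C₁V₁/C₂ = 560 × 4.11 / 10.5 = 219 mL.
Diluent to add = V₂ − V₁ = 219 − 4.11 = 215 mL.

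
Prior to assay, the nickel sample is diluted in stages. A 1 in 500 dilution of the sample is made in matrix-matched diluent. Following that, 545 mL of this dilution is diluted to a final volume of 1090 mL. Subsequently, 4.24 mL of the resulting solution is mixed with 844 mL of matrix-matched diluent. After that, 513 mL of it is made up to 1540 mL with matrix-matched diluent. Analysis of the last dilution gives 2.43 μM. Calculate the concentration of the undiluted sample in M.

Overall dilution factor = 500 × 2 × 200.1 × 3.002 = 6.01 × 10⁵.
Original = 2.43 μM × 6.01 × 10⁵ = 1.46 × 10⁶ μM = 1.46 M.

1.46 M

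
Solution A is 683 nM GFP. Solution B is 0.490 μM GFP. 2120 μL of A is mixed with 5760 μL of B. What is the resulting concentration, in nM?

542 nM

C_B = 0.490 μM = 490 nM.
C_mix = (C_A·V_A + C_B·V_B)/(V_A + V_B) = (683×2120 + 490×5760) / 7880 = 542 nM.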